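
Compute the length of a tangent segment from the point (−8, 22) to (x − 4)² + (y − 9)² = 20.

The centre is (4, 9) and r = 2√5. The square of the distance from P to the centre is 144 + 169 = 313.
The tangent meets the radius at right angles, so tangent² = |PO|² − r² = 313 − 20 = 293.

√293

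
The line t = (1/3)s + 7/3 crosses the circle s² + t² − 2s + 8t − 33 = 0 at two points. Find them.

Substitute t = (7 + s)/3:
10s² + 20s − 80 = 0  ⟹  s² + 2s − 8 = 0
s = 2 or s = −4, giving (2, 3) and (−4, 1).

(−4, 1) and (2, 3)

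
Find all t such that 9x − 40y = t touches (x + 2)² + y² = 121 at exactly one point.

t = −469 or t = 433

Tangency holds when the distance from the centre (−2, 0) to the line equals the radius 11:
|9·(−2) − 40·0 − t| / √1681 = 11
|t − (−18)| = 11·41, so t = 433 or t = −469.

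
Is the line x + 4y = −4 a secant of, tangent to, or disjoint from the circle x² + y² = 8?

secant

d² = (1·0 + 4·0 − (−4))²/17 = 16/17; r² = 8.
Since d² < r², the line cuts the circle twice.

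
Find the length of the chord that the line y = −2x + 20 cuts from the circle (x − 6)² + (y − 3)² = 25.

4√5

From the line, y = −2x + 20. Substituting:
5x² − 80x + 300 = 0  ⟹  x² − 16x + 60 = 0
x = 10 or x = 6, giving (10, 0) and (6, 8).
Chord length = distance between (10, 0) and (6, 8) = √80 = 4√5.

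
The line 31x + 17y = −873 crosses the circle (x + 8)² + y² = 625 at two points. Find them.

(−32, 7) and (−15, −24)

Substitute y = (−873 − 31x)/17:
1250x² + 58750x + 600000 = 0  ⟹  x² + 47x + 480 = 0
x = −15 or x = −32, giving (−15, −24) and (−32, 7).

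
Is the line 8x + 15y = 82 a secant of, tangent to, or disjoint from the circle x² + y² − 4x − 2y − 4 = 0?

Substituting the line into the circle gives 289x² − 1972x + 3364 = 0.
Discriminant = (−1972)² − 4·289·(3364) = 0.
A repeated root: the line is tangent.

tangent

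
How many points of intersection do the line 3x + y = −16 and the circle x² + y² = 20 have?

0

Centre (0, 0), r² = 20. Distance² from centre to line = (16)²/10 = 128/5.
Since d² > r², the line lies outside the circle.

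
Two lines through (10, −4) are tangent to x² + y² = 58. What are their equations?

3x − 7y = 58 and 7x + 3y = 58

Write the tangent as mx − y + (−4 − m·(10)) = 0 and set its distance from the centre to √58:
(−10m − (4))² = 58(m² + 1)
21m² + 40m − 21 = 0, so m = 3/7 or m = −7/3.
With m = 3/7: 3x − 7y = 58. With m = −7/3: 7x + 3y = 58.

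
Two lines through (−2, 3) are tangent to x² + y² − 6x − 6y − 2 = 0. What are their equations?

2x + y = −1 and 2x − y = −7

Write the tangent as mx − y + (3 − m·(−2)) = 0 and set its distance from the centre to 2√5:
[m·(5) − (0)]² = 20(m² + 1)
m² − 4 = 0, so m = −2 or m = 2.
With m = −2: 2x + y = −1. With m = 2: 2x − y = −7.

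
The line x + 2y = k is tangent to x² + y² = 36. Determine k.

For a tangent, require d(centre, line) = r = 6.
|1·0 + 2·0 − k| / √5 = 6
|k| = 6√5.

k = ±6√5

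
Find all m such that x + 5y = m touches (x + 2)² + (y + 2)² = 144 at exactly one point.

m = −12 ± 12√26

The line touches the circle iff its distance from (−2, −2) is 12:
|1·(−2) + 5·(−2) − m| / √26 = 12
|m − (−12)| = 12√26.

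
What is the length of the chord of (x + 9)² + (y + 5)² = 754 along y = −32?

Centre (−9, −5), r² = 754. Perpendicular distance d from centre to line = |27| / √1 = 27.
Half the chord is √(r² − d²) = √(25), so the full chord is 10.

10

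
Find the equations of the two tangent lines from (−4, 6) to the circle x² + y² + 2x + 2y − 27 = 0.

2x + 5y = 22 and 5x − 2y = −32

Let a tangent through (−4, 6) have slope m. Its distance from (−1, −1) must equal √29:
(3m − (−7))² = 29(m² + 1)
10m² − 21m − 10 = 0, so m = −2/5 or m = 5/2.
Through (−4, 6) these give 2x + 5y = 22 and 5x − 2y = −32.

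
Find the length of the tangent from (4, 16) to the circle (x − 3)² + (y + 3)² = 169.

√193

With centre O = (3, −3), |OP|² = 362 and r² = 169.
By the tangent–radius right angle, tangent length = √(|PO|² − r²) = √193.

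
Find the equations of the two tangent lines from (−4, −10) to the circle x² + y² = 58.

Let a tangent through (−4, −10) have slope m. Its distance from (0, 0) must equal √58:
(4m − (10))² = 58(m² + 1)
21m² + 40m − 21 = 0, so m = −7/3 or m = 3/7.
With m = −7/3: 7x + 3y = −58. With m = 3/7: 3x − 7y = 58.

7x + 3y = −58 and 3x − 7y = 58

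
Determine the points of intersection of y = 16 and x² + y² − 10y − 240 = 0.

Substitute y = 16:
x² − 144 = 0
x = 12 or x = −12, giving (12, 16) and (−12, 16).

(−12, 16) and (12, 16)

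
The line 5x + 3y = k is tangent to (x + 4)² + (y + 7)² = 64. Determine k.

k = −41 ± 8√34

For a tangent, require d(centre, line) = r = 8.
|5·(−4) + 3·(−7) − k| / √34 = 8
|k − (−41)| = 8√34.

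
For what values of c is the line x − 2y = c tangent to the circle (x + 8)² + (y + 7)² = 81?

The line touches the circle iff its distance from (−8, −7) is 9:
|1·(−8) − 2·(−7) − c| / √5 = 9
|c − (6)| = 9√5.

c = 6 ± 9√5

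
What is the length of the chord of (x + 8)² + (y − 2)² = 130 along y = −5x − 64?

4√26

Centre (−8, 2), r² = 130. Perpendicular distance d from centre to line = |26| / √26 = 26/√26.
Half the chord is √(r² − d²) = √(104), so the full chord is 4√26.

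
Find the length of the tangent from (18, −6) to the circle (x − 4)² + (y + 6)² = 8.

Centre (4, −6), r² = 8. |PO|² = (14)² + (0)² = 196.
Power of the point: PT² = |PO|² − r² = 188, so PT = 2√47.

2√47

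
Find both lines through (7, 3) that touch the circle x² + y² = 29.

5x − 2y = 29 and 2x + 5y = 29

Write the tangent as mx − y + (3 − m·(7)) = 0 and set its distance from the centre to √29:
(−7m − (−3))² = 29(m² + 1)
10m² − 21m − 10 = 0, so m = 5/2 or m = −2/5.
With m = 5/2: 5x − 2y = 29. With m = −2/5: 2x + 5y = 29.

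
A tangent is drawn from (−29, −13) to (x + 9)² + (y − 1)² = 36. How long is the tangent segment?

With centre O = (−9, 1), |OP|² = 596 and r² = 36.
By the tangent–radius right angle, tangent length = √(|PO|² − r²) = √560 = 4√35.

4√35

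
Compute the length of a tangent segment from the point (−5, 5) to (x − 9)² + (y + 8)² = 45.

The centre is (9, −8) and r = 3√5. The square of the distance from P to the centre is 196 + 169 = 365.
By the tangent–radius right angle, tangent length = √(|PO|² − r²) = √320 = 8√5.

8√5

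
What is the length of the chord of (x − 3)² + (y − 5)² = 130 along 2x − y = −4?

Centre (3, 5), r² = 130. Perpendicular distance d from centre to line = |5| / √5 = 5/√5.
Chord = 2√(r² − d²) = 2·√(125) = 10√5.

10√5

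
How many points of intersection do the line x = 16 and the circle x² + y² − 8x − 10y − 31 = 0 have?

Substituting the line into the circle gives y² − 10y + 97 = 0.
Δ = 100 − 388 = −288.
No real roots: the line does not meet the circle.

0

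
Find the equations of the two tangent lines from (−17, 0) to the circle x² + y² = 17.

A line y − (0) = m(x − (−17)) is tangent when its distance from (0, 0) is √17:
(17m − (0))² = 17(m² + 1)
16m² − 1 = 0, so m = 1/4 or m = −1/4.
Through (−17, 0) these give x − 4y = −17 and x + 4y = −17.

x − 4y = −17 and x + 4y = −17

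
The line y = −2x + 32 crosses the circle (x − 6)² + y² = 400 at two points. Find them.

Substitute y = −2x + 32:
5x² − 140x + 660 = 0  ⟹  x² − 28x + 132 = 0
x = 22 or x = 6, giving (22, −12) and (6, 20).

(6, 20) and (22, −12)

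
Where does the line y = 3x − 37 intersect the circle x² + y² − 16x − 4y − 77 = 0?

(9, −10) and (16, 11)

Express y = 3x − 37 and substitute into the circle:
10x² − 250x + 1440 = 0  ⟹  x² − 25x + 144 = 0
x = 16 or x = 9, giving (16, 11) and (9, −10).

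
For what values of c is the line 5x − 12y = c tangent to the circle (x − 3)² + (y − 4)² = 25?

c = −98 or c = 32

For a tangent, require d(centre, line) = r = 5.
|5·3 − 12·4 − c| / √169 = 5
|c − (−33)| = 5·13, so c = 32 or c = −98.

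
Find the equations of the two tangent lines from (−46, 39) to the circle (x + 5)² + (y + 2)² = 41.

4x + 5y = 11 and 5x + 4y = −74

Let a tangent through (−46, 39) have slope m. Its distance from (−5, −2) must equal √41:
[m·(41) − (−41)]² = 41(m² + 1)
20m² + 41m + 20 = 0, so m = −4/5 or m = −5/4.
With m = −4/5: 4x + 5y = 11. With m = −5/4: 5x + 4y = −74.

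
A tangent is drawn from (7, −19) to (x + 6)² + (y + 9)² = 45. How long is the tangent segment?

4√14

Centre (−6, −9), r² = 45. |PO|² = (13)² + (−10)² = 269.
Power of the point: PT² = |PO|² − r² = 224, so PT = 4√14.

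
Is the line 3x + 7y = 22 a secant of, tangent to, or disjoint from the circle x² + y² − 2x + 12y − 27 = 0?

Substituting the line into the circle gives 58x² − 482x + 1009 = 0.
Discriminant = (−482)² − 4·58·(1009) = −1764 < 0.
No real roots: the line does not meet the circle.

disjoint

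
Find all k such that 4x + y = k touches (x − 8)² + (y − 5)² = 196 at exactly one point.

k = 37 ± 14√17

The line touches the circle iff its distance from (8, 5) is 14:
|4·8 + 1·5 − k| / √17 = 14
|k − (37)| = 14√17.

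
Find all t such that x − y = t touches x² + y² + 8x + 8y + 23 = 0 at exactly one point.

t = ±3√2

Tangency holds when the distance from the centre (−4, −4) to the line equals the radius 3:
|1·(−4) − 1·(−4) − t| / √2 = 3
|t| = 3√2.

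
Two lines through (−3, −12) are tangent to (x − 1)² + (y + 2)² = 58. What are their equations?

7x + 3y = −57 and 3x − 7y = 75

A line y − (−12) = m(x − (−3)) is tangent when its distance from (1, −2) is √58:
(4m − (10))² = 58(m² + 1)
21m² + 40m − 21 = 0, so m = −7/3 or m = 3/7.
With m = −7/3: 7x + 3y = −57. With m = 3/7: 3x − 7y = 75.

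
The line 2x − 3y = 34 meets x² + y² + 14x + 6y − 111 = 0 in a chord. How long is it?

4√13

The distance from (−7, −3) to the line is 39/√13, and r² = 169.
Chord = 2√(r² − d²) = 2·√(52) = 4√13.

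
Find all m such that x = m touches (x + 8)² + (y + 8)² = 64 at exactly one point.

m = −16 or m = 0

Tangency holds when the distance from the centre (−8, −8) to the line equals the radius 8:
|1·(−8) + 0·(−8) − m| / √1 = 8
|m − (−8)| = 8, so m = 0 or m = −16.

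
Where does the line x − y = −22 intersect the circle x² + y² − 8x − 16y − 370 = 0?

(−17, 5) and (7, 29)

Substitute y = x + 22:
2x² + 20x − 238 = 0  ⟹  x² + 10x − 119 = 0
x = 7 or x = −17, giving (7, 29) and (−17, 5).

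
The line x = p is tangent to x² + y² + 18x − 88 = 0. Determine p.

p = −22 or p = 4

Tangency holds when the distance from the centre (−9, 0) to the line equals the radius 13:
|1·(−9) + 0·0 − p| / √1 = 13
|p − (−9)| = 13, so p = 4 or p = −22.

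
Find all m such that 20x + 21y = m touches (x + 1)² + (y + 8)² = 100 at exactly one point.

m = −478 or m = 102

Tangency holds when the distance from the centre (−1, −8) to the line equals the radius 10:
|20·(−1) + 21·(−8) − m| / √841 = 10
|m − (−188)| = 10·29, so m = 102 or m = −478.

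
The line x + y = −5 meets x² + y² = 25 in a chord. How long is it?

Substitute y = −x − 5:
2x² + 10x = 0  ⟹  x² + 5x = 0
x = 0 or x = −5, giving (0, −5) and (−5, 0).
Chord length = distance between (0, −5) and (−5, 0) = √50 = 5√2.

5√2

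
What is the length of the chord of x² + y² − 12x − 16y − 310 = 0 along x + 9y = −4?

Express y = (−4 − x)/9 and substitute into the circle:
82x² − 820x − 24518 = 0  ⟹  x² − 10x − 299 = 0
x = 23 or x = −13, giving (23, −3) and (−13, 1).
Chord length = distance between (23, −3) and (−13, 1) = √1312 = 4√82.

4√82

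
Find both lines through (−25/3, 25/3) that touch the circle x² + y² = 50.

Write the tangent as mx − y + (25/3 − m·(−25/3)) = 0 and set its distance from the centre to 5√2:
(25/3m − (−25/3))² = 50(m² + 1)
7m² + 50m + 7 = 0, so m = −7 or m = −1/7.
With m = −7: 7x + y = −50. With m = −1/7: x + 7y = 50.

7x + y = −50 and x + 7y = 50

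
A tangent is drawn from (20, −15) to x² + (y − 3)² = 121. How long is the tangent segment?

3√67

Centre (0, 3), r² = 121. |PO|² = (20)² + (−18)² = 724.
By the tangent–radius right angle, tangent length = √(|PO|² − r²) = √603 = 3√67.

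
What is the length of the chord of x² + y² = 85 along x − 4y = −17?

4√17

The distance from (0, 0) to the line is 17/√17, and r² = 85.
Half the chord is √(r² − d²) = √(68), so the full chord is 4√17.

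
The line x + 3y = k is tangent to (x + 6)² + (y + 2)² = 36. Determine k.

k = −12 ± 6√10

For a tangent, require d(centre, line) = r = 6.
|1·(−6) + 3·(−2) − k| / √10 = 6
|k − (−12)| = 6√10.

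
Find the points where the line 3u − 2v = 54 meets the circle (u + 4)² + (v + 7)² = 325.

(2, −24) and (14, −6)

Substitute v = (−54 + 3u)/2:
13u² − 208u + 364 = 0  ⟹  u² − 16u + 28 = 0
u = 14 or u = 2, giving (14, −6) and (2, −24).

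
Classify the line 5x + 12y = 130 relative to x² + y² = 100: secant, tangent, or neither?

tangent

d² = (5·0 + 12·0 − (130))²/169 = 100; r² = 100.
Since d² = r², the line is tangent.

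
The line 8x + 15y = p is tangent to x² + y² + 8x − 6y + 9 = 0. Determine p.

For a tangent, require d(centre, line) = r = 4.
|8·(−4) + 15·3 − p| / √289 = 4
|p − (13)| = 4·17, so p = 81 or p = −55.

p = −55 or p = 81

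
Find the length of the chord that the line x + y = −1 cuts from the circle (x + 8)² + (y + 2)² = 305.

The distance from (−8, −2) to the line is 9/√2, and r² = 305.
Half the chord is √(r² − d²) = √(529/2), so the full chord is 23√2.

23√2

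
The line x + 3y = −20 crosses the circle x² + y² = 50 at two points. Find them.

Express y = (−20 − x)/3 and substitute into the circle:
10x² + 40x − 50 = 0  ⟹  x² + 4x − 5 = 0
x = 1 or x = −5, giving (1, −7) and (−5, −5).

(−5, −5) and (1, −7)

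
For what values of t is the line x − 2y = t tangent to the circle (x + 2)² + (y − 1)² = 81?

t = −4 ± 9√5

For a tangent, require d(centre, line) = r = 9.
|1·(−2) − 2·1 − t| / √5 = 9
|t − (−4)| = 9√5.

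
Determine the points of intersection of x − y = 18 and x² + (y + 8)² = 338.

(−7, −25) and (17, −1)

Express y = x − 18 and substitute into the circle:
2x² − 20x − 238 = 0  ⟹  x² − 10x − 119 = 0
x = 17 or x = −7, giving (17, −1) and (−7, −25).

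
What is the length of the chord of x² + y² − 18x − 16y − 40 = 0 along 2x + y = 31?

Express y = −2x + 31 and substitute into the circle:
5x² − 110x + 425 = 0  ⟹  x² − 22x + 85 = 0
x = 17 or x = 5, giving (17, −3) and (5, 21).
|(17, −3) − (5, 21)| = √((12)² + (−24)²) = 12√5.

12√5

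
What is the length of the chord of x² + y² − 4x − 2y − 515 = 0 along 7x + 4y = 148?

The distance from (2, 1) to the line is 130/√65, and r² = 520.
Half the chord is √(r² − d²) = √(260), so the full chord is 4√65.

4√65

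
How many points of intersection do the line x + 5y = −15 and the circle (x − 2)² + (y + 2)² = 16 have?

2

Substituting the line into the circle gives 26x² − 90x − 275 = 0.
Δ = 8100 − (−28600) = 36700.
Two real roots: the line is a secant.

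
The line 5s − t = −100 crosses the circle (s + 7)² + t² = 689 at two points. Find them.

Substitute t = 5s + 100:
26s² + 1014s + 9360 = 0  ⟹  s² + 39s + 360 = 0
s = −15 or s = −24, giving (−15, 25) and (−24, −20).

(−24, −20) and (−15, 25)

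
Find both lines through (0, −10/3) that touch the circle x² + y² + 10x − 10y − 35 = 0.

A line y − (−10/3) = m(x − (0)) is tangent when its distance from (−5, 5) is √85:
[m·(−5) − (25/3)]² = 85(m² + 1)
54m² − 75m + 14 = 0, so m = 7/6 or m = 2/9.
Through (0, −10/3) these give 7x − 6y = 20 and 2x − 9y = 30.

7x − 6y = 20 and 2x − 9y = 30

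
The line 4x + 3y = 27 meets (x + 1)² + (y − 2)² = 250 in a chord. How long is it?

30

Centre (−1, 2), r² = 250. Perpendicular distance d from centre to line = |−25| / √25 = 25/√25.
Half the chord is √(r² − d²) = √(225), so the full chord is 30.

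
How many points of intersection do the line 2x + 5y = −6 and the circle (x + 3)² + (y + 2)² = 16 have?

2

Centre (−3, −2), r² = 16. Distance² from centre to line = (−10)²/29 = 100/29.
Since d² < r², the line cuts the circle twice.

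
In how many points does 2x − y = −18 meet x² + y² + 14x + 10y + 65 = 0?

Substituting the line into the circle gives 5x² + 106x + 569 = 0.
Δ = 11236 − 11380 = −144.
No real roots: the line does not meet the circle.

0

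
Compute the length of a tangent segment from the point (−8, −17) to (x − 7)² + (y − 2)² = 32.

The centre is (7, 2) and r = 4√2. The square of the distance from P to the centre is 225 + 361 = 586.
By the tangent–radius right angle, tangent length = √(|PO|² − r²) = √554.

√554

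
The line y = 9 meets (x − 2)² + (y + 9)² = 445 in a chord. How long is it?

22

Centre (2, −9), r² = 445. Perpendicular distance d from centre to line = |−18| / √1 = 18.
Half the chord is √(r² − d²) = √(121), so the full chord is 22.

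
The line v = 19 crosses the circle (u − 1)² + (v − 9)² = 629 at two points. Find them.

Express v = 19 and substitute into the circle:
u² − 2u − 528 = 0
u = 24 or u = −22, giving (24, 19) and (−22, 19).

(−22, 19) and (24, 19)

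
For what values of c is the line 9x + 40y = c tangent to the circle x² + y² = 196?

Tangency holds when the distance from the centre (0, 0) to the line equals the radius 14:
|9·0 + 40·0 − c| / √1681 = 14
|c| = 14·41, so c = 574 or c = −574.

c = −574 or c = 574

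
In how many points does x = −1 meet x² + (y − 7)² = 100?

2

d² = (1·0 + 0·7 − (−1))² = 1; r² = 100.
Since d² < r², the line cuts the circle twice.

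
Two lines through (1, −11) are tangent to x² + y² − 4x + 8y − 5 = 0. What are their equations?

A line y − (−11) = m(x − (1)) is tangent when its distance from (2, −4) is 5:
[m·(1) − (7)]² = 25(m² + 1)
12m² + 7m − 12 = 0, so m = 3/4 or m = −4/3.
Through (1, −11) these give 3x − 4y = 47 and 4x + 3y = −29.

3x − 4y = 47 and 4x + 3y = −29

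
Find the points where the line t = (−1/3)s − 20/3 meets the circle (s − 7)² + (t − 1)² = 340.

Express t = (−20 − s)/3 and substitute into the circle:
10s² − 80s − 2090 = 0  ⟹  s² − 8s − 209 = 0
s = 19 or s = −11, giving (19, −13) and (−11, −3).

(−11, −3) and (19, −13)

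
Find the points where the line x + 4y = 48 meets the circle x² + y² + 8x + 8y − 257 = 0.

From the line, y = (48 − x)/4. Substituting:
17x² − 272 = 0  ⟹  x² − 16 = 0
x = 4 or x = −4, giving (4, 11) and (−4, 13).

(−4, 13) and (4, 11)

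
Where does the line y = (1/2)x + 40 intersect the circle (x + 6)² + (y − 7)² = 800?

(−26, 27) and (−10, 35)

Substitute y = (80 + x)/2:
5x² + 180x + 1300 = 0  ⟹  x² + 36x + 260 = 0
x = −10 or x = −26, giving (−10, 35) and (−26, 27).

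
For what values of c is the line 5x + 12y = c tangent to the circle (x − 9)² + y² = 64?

Tangency holds when the distance from the centre (9, 0) to the line equals the radius 8:
|5·9 + 12·0 − c| / √169 = 8
|c − (45)| = 8·13, so c = 149 or c = −59.

c = −59 or c = 149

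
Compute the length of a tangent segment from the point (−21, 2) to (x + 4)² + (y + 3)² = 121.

√193

Centre (−4, −3), r² = 121. |PO|² = (−17)² + (5)² = 314.
The tangent meets the radius at right angles, so tangent² = |PO|² − r² = 314 − 121 = 193.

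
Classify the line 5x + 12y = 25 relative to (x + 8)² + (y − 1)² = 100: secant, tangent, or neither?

secant

d² = (5·(−8) + 12·1 − (25))²/169 = 2809/169; r² = 100.
Since d² < r², the line cuts the circle twice.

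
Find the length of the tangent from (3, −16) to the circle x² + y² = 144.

11

Centre (0, 0), r² = 144. |PO|² = (3)² + (−16)² = 265.
The tangent meets the radius at right angles, so tangent² = |PO|² − r² = 265 − 144 = 121.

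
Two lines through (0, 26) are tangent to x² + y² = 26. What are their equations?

A line y − (26) = m(x − (0)) is tangent when its distance from (0, 0) is √26:
[m·(0) − (−26)]² = 26(m² + 1)
m² − 25 = 0, so m = −5 or m = 5.
Through (0, 26) these give 5x + y = 26 and 5x − y = −26.

5x + y = 26 and 5x − y = −26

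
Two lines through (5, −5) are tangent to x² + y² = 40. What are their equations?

A line y − (−5) = m(x − (5)) is tangent when its distance from (0, 0) is 2√10:
[m·(−5) − (5)]² = 40(m² + 1)
3m² − 10m + 3 = 0, so m = 1/3 or m = 3.
With m = 1/3: x − 3y = 20. With m = 3: 3x − y = 20.

x − 3y = 20 and 3x − y = 20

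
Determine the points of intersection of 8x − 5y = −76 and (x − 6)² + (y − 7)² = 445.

(−12, −4) and (8, 28)

Express y = (76 + 8x)/5 and substitute into the circle:
89x² + 356x − 8544 = 0  ⟹  x² + 4x − 96 = 0
x = 8 or x = −12, giving (8, 28) and (−12, −4).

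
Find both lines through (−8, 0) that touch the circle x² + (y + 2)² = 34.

A line y − (0) = m(x − (−8)) is tangent when its distance from (0, −2) is √34:
[m·(8) − (−2)]² = 34(m² + 1)
15m² + 16m − 15 = 0, so m = −5/3 or m = 3/5.
With m = −5/3: 5x + 3y = −40. With m = 3/5: 3x − 5y = −24.

5x + 3y = −40 and 3x − 5y = −24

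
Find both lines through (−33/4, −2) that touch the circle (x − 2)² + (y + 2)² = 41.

4x + 5y = −43 and 4x − 5y = −23

A line y − (−2) = m(x − (−33/4)) is tangent when its distance from (2, −2) is √41:
[m·(41/4) − (0)]² = 41(m² + 1)
25m² − 16 = 0, so m = −4/5 or m = 4/5.
Through (−33/4, −2) these give 4x + 5y = −43 and 4x − 5y = −23.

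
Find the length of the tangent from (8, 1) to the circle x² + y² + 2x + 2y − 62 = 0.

The centre is (−1, −1) and r = 8. The square of the distance from P to the centre is 81 + 4 = 85.
The tangent meets the radius at right angles, so tangent² = |PO|² − r² = 85 − 64 = 21.

√21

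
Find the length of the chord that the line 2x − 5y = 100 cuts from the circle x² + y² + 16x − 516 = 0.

4√29

From the line, y = (−100 + 2x)/5. Substituting:
29x² − 2900 = 0  ⟹  x² − 100 = 0
x = 10 or x = −10, giving (10, −16) and (−10, −24).
Chord length = distance between (10, −16) and (−10, −24) = √464 = 4√29.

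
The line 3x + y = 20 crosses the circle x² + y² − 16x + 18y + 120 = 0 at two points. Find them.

(8, −4) and (11, −13)

From the line, y = −3x + 20. Substituting:
10x² − 190x + 880 = 0  ⟹  x² − 19x + 88 = 0
x = 11 or x = 8, giving (11, −13) and (8, −4).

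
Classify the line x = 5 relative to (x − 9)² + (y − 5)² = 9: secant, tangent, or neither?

Substituting the line into the circle gives y² − 10y + 32 = 0.
Δ = 100 − 128 = −28.
No real roots: the line does not meet the circle.

neither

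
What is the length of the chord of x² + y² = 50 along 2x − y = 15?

Substitute y = 2x − 15:
5x² − 60x + 175 = 0  ⟹  x² − 12x + 35 = 0
x = 7 or x = 5, giving (7, −1) and (5, −5).
|(7, −1) − (5, −5)| = √((2)² + (4)²) = 2√5.

2√5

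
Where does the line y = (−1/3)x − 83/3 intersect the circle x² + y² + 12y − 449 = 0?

(−14, −23) and (1, −28)

From the line, y = (−83 − x)/3. Substituting:
10x² + 130x − 140 = 0  ⟹  x² + 13x − 14 = 0
x = 1 or x = −14, giving (1, −28) and (−14, −23).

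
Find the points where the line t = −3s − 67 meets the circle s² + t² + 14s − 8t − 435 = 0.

Express t = −3s − 67 and substitute into the circle:
10s² + 440s + 4590 = 0  ⟹  s² + 44s + 459 = 0
s = −17 or s = −27, giving (−17, −16) and (−27, 14).

(−27, 14) and (−17, −16)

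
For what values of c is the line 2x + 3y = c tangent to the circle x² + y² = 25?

c = ±5√13

For a tangent, require d(centre, line) = r = 5.
|2·0 + 3·0 − c| / √13 = 5
|c| = 5√13.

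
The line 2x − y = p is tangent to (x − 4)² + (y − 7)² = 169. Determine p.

For a tangent, require d(centre, line) = r = 13.
|2·4 − 1·7 − p| / √5 = 13
|p − (1)| = 13√5.

p = 1 ± 13√5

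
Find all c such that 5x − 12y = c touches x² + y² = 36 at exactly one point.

For a tangent, require d(centre, line) = r = 6.
|5·0 − 12·0 − c| / √169 = 6
|c| = 6·13, so c = 78 or c = −78.

c = −78 or c = 78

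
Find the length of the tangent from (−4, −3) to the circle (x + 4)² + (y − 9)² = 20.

2√31

The centre is (−4, 9) and r = 2√5. The square of the distance from P to the centre is 0 + 144 = 144.
The tangent meets the radius at right angles, so tangent² = |PO|² − r² = 144 − 20 = 124.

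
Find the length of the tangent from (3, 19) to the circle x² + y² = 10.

With centre O = (0, 0), |OP|² = 370 and r² = 10.
Power of the point: PT² = |PO|² − r² = 360, so PT = 6√10.

6√10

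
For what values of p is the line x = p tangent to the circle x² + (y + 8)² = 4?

p = −2 or p = 2

Tangency holds when the distance from the centre (0, −8) to the line equals the radius 2:
|1·0 + 0·(−8) − p| / √1 = 2
|p| = 2, so p = 2 or p = −2.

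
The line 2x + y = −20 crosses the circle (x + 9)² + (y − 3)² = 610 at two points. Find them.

Express y = −2x − 20 and substitute into the circle:
5x² + 110x = 0  ⟹  x² + 22x = 0
x = 0 or x = −22, giving (0, −20) and (−22, 24).

(−22, 24) and (0, −20)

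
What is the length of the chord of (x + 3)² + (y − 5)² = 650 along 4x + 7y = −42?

The distance from (−3, 5) to the line is 65/√65, and r² = 650.
Half the chord is √(r² − d²) = √(585), so the full chord is 6√65.

6√65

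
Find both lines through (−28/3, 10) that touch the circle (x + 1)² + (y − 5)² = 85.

Write the tangent as mx − y + (10 − m·(−28/3)) = 0 and set its distance from the centre to √85:
(25/3m − (−5))² = 85(m² + 1)
14m² − 75m + 54 = 0, so m = 6/7 or m = 9/2.
Through (−28/3, 10) these give 6x − 7y = −126 and 9x − 2y = −104.

6x − 7y = −126 and 9x − 2y = −104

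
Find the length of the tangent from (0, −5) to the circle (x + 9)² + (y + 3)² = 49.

With centre O = (−9, −3), |OP|² = 85 and r² = 49.
The tangent meets the radius at right angles, so tangent² = |PO|² − r² = 85 − 49 = 36.

6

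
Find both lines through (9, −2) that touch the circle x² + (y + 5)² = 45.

2x − y = 20 and x + 2y = 5

Write the tangent as mx − y + (−2 − m·(9)) = 0 and set its distance from the centre to 3√5:
(−9m − (−3))² = 45(m² + 1)
2m² − 3m − 2 = 0, so m = 2 or m = −1/2.
With m = 2: 2x − y = 20. With m = −1/2: x + 2y = 5.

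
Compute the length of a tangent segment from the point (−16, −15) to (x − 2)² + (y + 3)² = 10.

√458

The centre is (2, −3) and r = √10. The square of the distance from P to the centre is 324 + 144 = 468.
By the tangent–radius right angle, tangent length = √(|PO|² − r²) = √458.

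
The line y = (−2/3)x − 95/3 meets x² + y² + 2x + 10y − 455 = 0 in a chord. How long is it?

2√13

Substitute y = (−95 − 2x)/3:
13x² + 338x + 2080 = 0  ⟹  x² + 26x + 160 = 0
x = −10 or x = −16, giving (−10, −25) and (−16, −21).
Chord length = distance between (−10, −25) and (−16, −21) = √52 = 2√13.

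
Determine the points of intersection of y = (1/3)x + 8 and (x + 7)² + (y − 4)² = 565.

(−30, −2) and (15, 13)

Substitute y = (24 + x)/3:
10x² + 150x − 4500 = 0  ⟹  x² + 15x − 450 = 0
x = 15 or x = −30, giving (15, 13) and (−30, −2).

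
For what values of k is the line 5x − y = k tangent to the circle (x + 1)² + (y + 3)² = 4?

k = −2 ± 2√26

For a tangent, require d(centre, line) = r = 2.
|5·(−1) − 1·(−3) − k| / √26 = 2
|k − (−2)| = 2√26.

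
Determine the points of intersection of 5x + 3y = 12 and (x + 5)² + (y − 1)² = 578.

Substitute y = (12 − 5x)/3:
34x² − 4896 = 0  ⟹  x² − 144 = 0
x = 12 or x = −12, giving (12, −16) and (−12, 24).

(−12, 24) and (12, −16)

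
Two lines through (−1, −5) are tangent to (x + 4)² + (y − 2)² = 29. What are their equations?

2x + 5y = −27 and 5x − 2y = 5

Write the tangent as mx − y + (−5 − m·(−1)) = 0 and set its distance from the centre to √29:
(−3m − (7))² = 29(m² + 1)
10m² − 21m − 10 = 0, so m = −2/5 or m = 5/2.
With m = −2/5: 2x + 5y = −27. With m = 5/2: 5x − 2y = 5.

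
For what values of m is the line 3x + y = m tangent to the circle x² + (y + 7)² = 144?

m = −7 ± 12√10

For a tangent, require d(centre, line) = r = 12.
|3·0 + 1·(−7) − m| / √10 = 12
|m − (−7)| = 12√10.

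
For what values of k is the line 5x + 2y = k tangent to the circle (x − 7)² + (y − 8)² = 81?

For a tangent, require d(centre, line) = r = 9.
|5·7 + 2·8 − k| / √29 = 9
|k − (51)| = 9√29.

k = 51 ± 9√29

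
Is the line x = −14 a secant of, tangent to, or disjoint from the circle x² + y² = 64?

Substituting the line into the circle gives y² + 132 = 0.
Δ = 0 − 528 = −528.
No real roots: the line does not meet the circle.

disjoint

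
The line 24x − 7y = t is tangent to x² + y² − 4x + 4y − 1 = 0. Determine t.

The line touches the circle iff its distance from (2, −2) is 3:
|24·2 − 7·(−2) − t| / √625 = 3
|t − (62)| = 3·25, so t = 137 or t = −13.

t = −13 or t = 137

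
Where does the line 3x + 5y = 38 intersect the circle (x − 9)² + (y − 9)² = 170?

(−4, 10) and (16, −2)

Express y = (38 − 3x)/5 and substitute into the circle:
34x² − 408x − 2176 = 0  ⟹  x² − 12x − 64 = 0
x = 16 or x = −4, giving (16, −2) and (−4, 10).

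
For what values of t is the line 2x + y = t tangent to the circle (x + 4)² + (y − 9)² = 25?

For a tangent, require d(centre, line) = r = 5.
|2·(−4) + 1·9 − t| / √5 = 5
|t − (1)| = 5√5.

t = 1 ± 5√5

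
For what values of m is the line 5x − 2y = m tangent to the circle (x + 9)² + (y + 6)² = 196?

For a tangent, require d(centre, line) = r = 14.
|5·(−9) − 2·(−6) − m| / √29 = 14
|m − (−33)| = 14√29.

m = −33 ± 14√29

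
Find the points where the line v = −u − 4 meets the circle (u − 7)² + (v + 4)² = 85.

Substitute v = −u − 4:
2u² − 14u − 36 = 0  ⟹  u² − 7u − 18 = 0
u = 9 or u = −2, giving (9, −13) and (−2, −2).

(−2, −2) and (9, −13)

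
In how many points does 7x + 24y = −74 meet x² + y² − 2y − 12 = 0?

0

Substituting the line into the circle gives 625x² + 1372x + 2116 = 0.
Discriminant = (1372)² − 4·625·(2116) = −3407616 < 0.
No real roots: the line does not meet the circle.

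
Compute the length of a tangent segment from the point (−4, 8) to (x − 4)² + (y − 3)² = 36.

√53

With centre O = (4, 3), |OP|² = 89 and r² = 36.
The tangent meets the radius at right angles, so tangent² = |PO|² − r² = 89 − 36 = 53.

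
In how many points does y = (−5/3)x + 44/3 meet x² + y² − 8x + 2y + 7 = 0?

Substituting the line into the circle gives 34x² − 542x + 2263 = 0.
Δ = 293764 − 307768 = −14004.
No real roots: the line does not meet the circle.

0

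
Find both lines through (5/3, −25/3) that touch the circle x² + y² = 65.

Let a tangent through (5/3, −25/3) have slope m. Its distance from (0, 0) must equal √65:
(−5/3m − (25/3))² = 65(m² + 1)
56m² − 25m − 4 = 0, so m = 4/7 or m = −1/8.
With m = 4/7: 4x − 7y = 65. With m = −1/8: x + 8y = −65.

4x − 7y = 65 and x + 8y = −65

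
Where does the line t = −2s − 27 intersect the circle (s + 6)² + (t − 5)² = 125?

(−17, 7) and (−11, −5)

Substitute t = −2s − 27:
5s² + 140s + 935 = 0  ⟹  s² + 28s + 187 = 0
s = −11 or s = −17, giving (−11, −5) and (−17, 7).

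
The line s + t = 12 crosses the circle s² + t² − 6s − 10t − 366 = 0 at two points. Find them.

(−9, 21) and (19, −7)

From the line, t = −s + 12. Substituting:
2s² − 20s − 342 = 0  ⟹  s² − 10s − 171 = 0
s = 19 or s = −9, giving (19, −7) and (−9, 21).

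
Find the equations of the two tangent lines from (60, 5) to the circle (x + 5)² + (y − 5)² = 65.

Write the tangent as mx − y + (5 − m·(60)) = 0 and set its distance from the centre to √65:
(−65m − (0))² = 65(m² + 1)
64m² − 1 = 0, so m = −1/8 or m = 1/8.
With m = −1/8: x + 8y = 100. With m = 1/8: x − 8y = 20.

x + 8y = 100 and x − 8y = 20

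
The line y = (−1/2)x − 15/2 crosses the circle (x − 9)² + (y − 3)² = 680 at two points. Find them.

(−17, 1) and (23, −19)

Substitute y = (−15 − x)/2:
5x² − 30x − 1955 = 0  ⟹  x² − 6x − 391 = 0
x = 23 or x = −17, giving (23, −19) and (−17, 1).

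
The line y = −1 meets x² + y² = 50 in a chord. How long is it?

Express y = −1 and substitute into the circle:
x² − 49 = 0
x = 7 or x = −7, giving (7, −1) and (−7, −1).
|(7, −1) − (−7, −1)| = √((14)² + (0)²) = 14.

14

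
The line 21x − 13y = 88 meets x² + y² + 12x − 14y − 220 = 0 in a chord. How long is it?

The distance from (−6, 7) to the line is 305/√610, and r² = 305.
Chord = 2√(r² − d²) = 2·√(305/2) = √610.

√610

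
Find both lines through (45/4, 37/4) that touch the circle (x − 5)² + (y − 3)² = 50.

A line y − (37/4) = m(x − (45/4)) is tangent when its distance from (5, 3) is 5√2:
(−25/4m − (−25/4))² = 50(m² + 1)
7m² + 50m + 7 = 0, so m = −1/7 or m = −7.
With m = −1/7: x + 7y = 76. With m = −7: 7x + y = 88.

x + 7y = 76 and 7x + y = 88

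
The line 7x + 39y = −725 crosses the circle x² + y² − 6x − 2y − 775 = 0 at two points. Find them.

(−20, −15) and (19, −22)

Substitute y = (−725 − 7x)/39:
1570x² + 1570x − 596600 = 0  ⟹  x² + x − 380 = 0
x = 19 or x = −20, giving (19, −22) and (−20, −15).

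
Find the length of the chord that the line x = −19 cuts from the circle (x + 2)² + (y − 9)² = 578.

34

The line gives x = −19. Substituting into the circle:
y² − 18y − 208 = 0
y = 26 or y = −8, giving (−19, 26) and (−19, −8).
|(−19, 26) − (−19, −8)| = √((0)² + (34)²) = 34.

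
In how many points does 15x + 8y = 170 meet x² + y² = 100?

1

d² = (15·0 + 8·0 − (170))²/289 = 100; r² = 100.
Since d² = r², the line is tangent.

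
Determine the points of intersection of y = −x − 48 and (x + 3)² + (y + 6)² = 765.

(−24, −24) and (−21, −27)

Express y = −x − 48 and substitute into the circle:
2x² + 90x + 1008 = 0  ⟹  x² + 45x + 504 = 0
x = −21 or x = −24, giving (−21, −27) and (−24, −24).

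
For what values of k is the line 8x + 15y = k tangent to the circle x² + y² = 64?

k = −136 or k = 136

Tangency holds when the distance from the centre (0, 0) to the line equals the radius 8:
|8·0 + 15·0 − k| / √289 = 8
|k| = 8·17, so k = 136 or k = −136.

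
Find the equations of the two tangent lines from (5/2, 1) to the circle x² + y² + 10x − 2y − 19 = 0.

2x − y = 4 and 2x + y = 6

A line y − (1) = m(x − (5/2)) is tangent when its distance from (−5, 1) is 3√5:
[m·(−15/2) − (0)]² = 45(m² + 1)
m² − 4 = 0, so m = 2 or m = −2.
Through (5/2, 1) these give 2x − y = 4 and 2x + y = 6.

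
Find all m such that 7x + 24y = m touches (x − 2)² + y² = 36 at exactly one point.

The line touches the circle iff its distance from (2, 0) is 6:
|7·2 + 24·0 − m| / √625 = 6
|m − (14)| = 6·25, so m = 164 or m = −136.

m = −136 or m = 164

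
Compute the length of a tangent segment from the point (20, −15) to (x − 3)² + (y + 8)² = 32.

Centre (3, −8), r² = 32. |PO|² = (17)² + (−7)² = 338.
By the tangent–radius right angle, tangent length = √(|PO|² − r²) = √306 = 3√34.

3√34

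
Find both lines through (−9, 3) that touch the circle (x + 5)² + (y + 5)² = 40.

x + 3y = 0 and 3x − y = −30

A line y − (3) = m(x − (−9)) is tangent when its distance from (−5, −5) is 2√10:
[m·(4) − (−8)]² = 40(m² + 1)
3m² − 8m − 3 = 0, so m = −1/3 or m = 3.
Through (−9, 3) these give x + 3y = 0 and 3x − y = −30.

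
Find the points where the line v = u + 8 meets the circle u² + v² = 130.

(−11, −3) and (3, 11)

Substitute v = u + 8:
2u² + 16u − 66 = 0  ⟹  u² + 8u − 33 = 0
u = 3 or u = −11, giving (3, 11) and (−11, −3).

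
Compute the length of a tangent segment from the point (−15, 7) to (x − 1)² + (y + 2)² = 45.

The centre is (1, −2) and r = 3√5. The square of the distance from P to the centre is 256 + 81 = 337.
By the tangent–radius right angle, tangent length = √(|PO|² − r²) = √292 = 2√73.

2√73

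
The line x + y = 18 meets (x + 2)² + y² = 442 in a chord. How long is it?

The distance from (−2, 0) to the line is 20/√2, and r² = 442.
Chord = 2√(r² − d²) = 2·√(242) = 22√2.

22√2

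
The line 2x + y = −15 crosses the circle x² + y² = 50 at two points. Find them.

(−7, −1) and (−5, −5)

Substitute y = −2x − 15:
5x² + 60x + 175 = 0  ⟹  x² + 12x + 35 = 0
x = −5 or x = −7, giving (−5, −5) and (−7, −1).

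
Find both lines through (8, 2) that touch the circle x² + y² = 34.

Write the tangent as mx − y + (2 − m·(8)) = 0 and set its distance from the centre to √34:
(−8m − (−2))² = 34(m² + 1)
15m² − 16m − 15 = 0, so m = 5/3 or m = −3/5.
With m = 5/3: 5x − 3y = 34. With m = −3/5: 3x + 5y = 34.

5x − 3y = 34 and 3x + 5y = 34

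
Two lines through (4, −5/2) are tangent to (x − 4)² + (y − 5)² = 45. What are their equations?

x − 2y = 9 and x + 2y = −1

Write the tangent as mx − y + (−5/2 − m·(4)) = 0 and set its distance from the centre to 3√5:
(0m − (15/2))² = 45(m² + 1)
4m² − 1 = 0, so m = 1/2 or m = −1/2.
Through (4, −5/2) these give x − 2y = 9 and x + 2y = −1.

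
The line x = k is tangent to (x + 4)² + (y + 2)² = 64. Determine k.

k = −12 or k = 4

For a tangent, require d(centre, line) = r = 8.
|1·(−4) + 0·(−2) − k| / √1 = 8
|k − (−4)| = 8, so k = 4 or k = −12.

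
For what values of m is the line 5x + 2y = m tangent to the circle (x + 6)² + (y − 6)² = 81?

m = −18 ± 9√29

Tangency holds when the distance from the centre (−6, 6) to the line equals the radius 9:
|5·(−6) + 2·6 − m| / √29 = 9
|m − (−18)| = 9√29.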